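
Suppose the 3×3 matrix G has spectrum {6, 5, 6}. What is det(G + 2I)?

If G has eigenvalues 6, 5, 6, then G + 2I has eigenvalues 8, 7, 8.
det(G + 2I) = (8) · (7) · (8) = 448.

448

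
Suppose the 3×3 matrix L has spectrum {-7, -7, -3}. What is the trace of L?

-17

trace(L) is the sum of the eigenvalues: (-7) + (-7) + (-3) = -17.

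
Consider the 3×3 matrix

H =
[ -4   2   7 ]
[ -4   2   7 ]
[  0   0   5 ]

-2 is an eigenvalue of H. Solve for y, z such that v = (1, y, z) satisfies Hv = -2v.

1, 0

We need (H + 2I)v = 0.
H + 2I = [[-2, 2, 7], [-4, 4, 7], [0, 0, 7]].
Row 1: (-2)·1 + (2)·y + (7)·z = 0
Row 2: (-4)·1 + (4)·y + (7)·z = 0
Row 3: (0)·1 + (0)·y + (7)·z = 0
Solving gives y = 1, z = 0.
Check: H·(1, 1, 0) = (-2, -2, 0) = -2·(1, 1, 0).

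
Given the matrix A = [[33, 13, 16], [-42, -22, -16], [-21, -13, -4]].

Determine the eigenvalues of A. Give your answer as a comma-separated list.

-9, 4, 12

The characteristic polynomial is p(t) = det(tI - A).
Expanding along the first row, p(t) = t^3 - 7t^2 - 96t + 432.
Since p(4) = 0, t = 4 is a root.
Factor out (t - 4): p(t) = (t - 4)·(t^2 - 3t - 108).
The quadratic factors as (t + 9)·(t - 12).
Eigenvalues: -9, 4, 12.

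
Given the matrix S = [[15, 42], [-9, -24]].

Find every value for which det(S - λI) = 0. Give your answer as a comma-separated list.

det(S - sI) = (15 - s)(-24 - s) - (42)·(-9) = s^2 + 9s + 18.
This factors as (s + 6)·(s + 3) = 0.
Eigenvalues: -6, -3.

-6, -3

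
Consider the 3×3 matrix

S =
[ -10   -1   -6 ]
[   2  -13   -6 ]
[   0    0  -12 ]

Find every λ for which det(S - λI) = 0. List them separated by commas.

Set up det(rI - S) = 0.
Expanding the 3×3 determinant: p(r) = r^3 + 35r^2 + 408r + 1584.
Try r = -12: p(-12) = 0, so -12 is a root.
Dividing by (r + 12) leaves r^2 + 23r + 132.
The quadratic factors as (r + 12)·(r + 11).
Eigenvalues: -12, -12, -11.

-12, -12, -11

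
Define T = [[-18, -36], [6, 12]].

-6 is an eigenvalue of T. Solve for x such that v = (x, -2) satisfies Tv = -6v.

6

We need (T + 6I)v = 0.
T + 6I = [[-12, -36], [6, 18]].
Row 1: (-12)·x + (-36)·-2 = 0
Row 2: (6)·x + (18)·-2 = 0
Solving gives x = 6.
Check: T·(6, -2) = (-36, 12) = -6·(6, -2).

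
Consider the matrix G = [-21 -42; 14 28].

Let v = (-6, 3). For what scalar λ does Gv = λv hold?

Compute Gv: G·(-6, 3) = (0, 0).
Since Gv = λv, compare component 1: 0 = λ·-6, so λ = 0.

0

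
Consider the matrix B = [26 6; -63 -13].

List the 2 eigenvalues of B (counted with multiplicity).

5, 8

det(B - μI) = (26 - μ)(-13 - μ) - (6)·(-63) = μ^2 - 13μ + 40.
This factors as (μ - 5)·(μ - 8) = 0.
Eigenvalues: 5, 8.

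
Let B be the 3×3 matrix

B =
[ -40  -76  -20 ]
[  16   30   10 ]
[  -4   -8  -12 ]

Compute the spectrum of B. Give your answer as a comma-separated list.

Set up det(rI - B) = 0.
Expanding the 3×3 determinant: p(r) = r^3 + 22r^2 + 136r + 192.
Rational-root test: r = -2 gives p(-2) = 0.
Factor out (r + 2): p(r) = (r + 2)·(r^2 + 20r + 96).
The quadratic factors as (r + 12)·(r + 8).
Eigenvalues: -12, -8, -2.

-12, -8, -2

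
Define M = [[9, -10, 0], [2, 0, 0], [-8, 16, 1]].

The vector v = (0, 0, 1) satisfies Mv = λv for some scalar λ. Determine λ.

1

Compute Mv: M·(0, 0, 1) = (0, 0, 1).
Since Mv = λv, compare component 3: 1 = λ·1, so λ = 1.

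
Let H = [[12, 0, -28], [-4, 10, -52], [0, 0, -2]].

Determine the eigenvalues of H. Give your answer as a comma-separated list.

Set up det(lambda·I - H) = 0.
Cofactor expansion gives p(lambda) = lambda^3 - 20·lambda^2 + 76·lambda + 240.
Rational-root test: lambda = 10 gives p(10) = 0.
Factor out (lambda - 10): p(lambda) = (lambda - 10)·(lambda^2 - 10·lambda - 24).
The quadratic factors as (lambda + 2)·(lambda - 12).
Eigenvalues: -2, 10, 12.

-2, 10, 12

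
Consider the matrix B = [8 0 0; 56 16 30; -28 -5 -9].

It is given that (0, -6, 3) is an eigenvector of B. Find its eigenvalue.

1

Compute Bv: B·(0, -6, 3) = (0, -6, 3).
Since Bv = λv, compare component 2: -6 = λ·-6, so λ = 1.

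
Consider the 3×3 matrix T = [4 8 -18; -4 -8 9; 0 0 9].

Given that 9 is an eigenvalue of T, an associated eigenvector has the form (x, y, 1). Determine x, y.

-2, 1

We need (T - 9I)v = 0.
T - 9I = [[-5, 8, -18], [-4, -17, 9], [0, 0, 0]].
Row 1: (-5)·x + (8)·y + (-18)·1 = 0
Row 2: (-4)·x + (-17)·y + (9)·1 = 0
Row 3: (0)·x + (0)·y + (0)·1 = 0
Solving gives x = -2, y = 1.
Check: T·(-2, 1, 1) = (-18, 9, 9) = 9·(-2, 1, 1).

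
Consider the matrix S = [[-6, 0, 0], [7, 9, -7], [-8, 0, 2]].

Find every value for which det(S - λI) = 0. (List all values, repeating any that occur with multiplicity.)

-6, 2, 9

Set up det(λI - S) = 0.
Cofactor expansion gives p(λ) = λ^3 - 5λ^2 - 48λ + 108.
Rational-root test: λ = -6 gives p(-6) = 0.
Dividing by (λ + 6) leaves λ^2 - 11λ + 18.
The quadratic factors as (λ - 2)·(λ - 9).
Eigenvalues: -6, 2, 9.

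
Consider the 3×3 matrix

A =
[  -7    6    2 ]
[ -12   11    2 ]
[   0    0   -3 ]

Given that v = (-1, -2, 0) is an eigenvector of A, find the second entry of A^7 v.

-156250

First find the eigenvalue: Av = (-5, -10, 0) = 5·(-1, -2, 0), so λ = 5.
Then A^7 v = λ^7·v = 5^7·(-1, -2, 0) = 78125·(-1, -2, 0) = (-78125, -156250, 0).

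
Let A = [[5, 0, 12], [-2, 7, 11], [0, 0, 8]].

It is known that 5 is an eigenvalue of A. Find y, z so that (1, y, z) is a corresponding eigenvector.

1, 0

We need (A - 5I)v = 0.
A - 5I = [[0, 0, 12], [-2, 2, 11], [0, 0, 3]].
Row 1: (0)·1 + (0)·y + (12)·z = 0
Row 2: (-2)·1 + (2)·y + (11)·z = 0
Row 3: (0)·1 + (0)·y + (3)·z = 0
Solving gives y = 1, z = 0.
Check: A·(1, 1, 0) = (5, 5, 0) = 5·(1, 1, 0).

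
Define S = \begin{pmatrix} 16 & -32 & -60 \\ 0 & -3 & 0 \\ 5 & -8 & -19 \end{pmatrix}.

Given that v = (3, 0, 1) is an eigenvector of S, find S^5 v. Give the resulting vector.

(-3072, 0, -1024)

First find the eigenvalue: Sv = (-12, 0, -4) = -4·(3, 0, 1), so λ = -4.
Then S^5 v = λ^5·v = (-4)^5·(3, 0, 1) = -1024·(3, 0, 1) = (-3072, 0, -1024).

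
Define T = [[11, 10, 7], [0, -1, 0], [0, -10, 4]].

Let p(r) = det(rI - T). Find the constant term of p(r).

44

p(r) = r^3 - 14r^2 + 29r + 44.
The constant term is 44.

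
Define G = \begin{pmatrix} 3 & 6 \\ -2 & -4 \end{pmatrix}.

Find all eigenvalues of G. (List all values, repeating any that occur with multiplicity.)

-1, 0

det(G - rI) = (3 - r)(-4 - r) - (6)·(-2) = r^2 + r.
This factors as (r + 1)·r = 0.
Eigenvalues: -1, 0.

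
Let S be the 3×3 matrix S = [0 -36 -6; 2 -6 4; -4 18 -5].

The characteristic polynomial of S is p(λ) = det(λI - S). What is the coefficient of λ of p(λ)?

6

p(λ) = λ^3 + 11λ^2 + 6λ - 144.
The coefficient of λ is 6.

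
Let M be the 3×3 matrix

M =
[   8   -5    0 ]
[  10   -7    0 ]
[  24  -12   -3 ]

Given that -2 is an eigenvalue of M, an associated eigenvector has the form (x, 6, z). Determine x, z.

We need (M + 2I)v = 0.
M + 2I = [[10, -5, 0], [10, -5, 0], [24, -12, -1]].
Row 1: (10)·x + (-5)·6 + (0)·z = 0
Row 2: (10)·x + (-5)·6 + (0)·z = 0
Row 3: (24)·x + (-12)·6 + (-1)·z = 0
Solving gives x = 3, z = 0.
Check: M·(3, 6, 0) = (-6, -12, 0) = -2·(3, 6, 0).

3, 0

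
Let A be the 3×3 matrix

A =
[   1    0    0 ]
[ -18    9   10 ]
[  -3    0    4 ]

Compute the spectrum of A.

Set up det(tI - A) = 0.
Expanding along the first row, p(t) = t^3 - 14t^2 + 49t - 36.
Since p(4) = 0, t = 4 is a root.
Factor out (t - 4): p(t) = (t - 4)·(t^2 - 10t + 9).
The quadratic factors as (t - 1)·(t - 9).
Eigenvalues: 1, 4, 9.

1, 4, 9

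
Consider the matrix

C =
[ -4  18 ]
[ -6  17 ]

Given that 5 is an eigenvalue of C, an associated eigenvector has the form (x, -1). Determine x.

-2

We need (C - 5I)v = 0.
C - 5I = [[-9, 18], [-6, 12]].
Row 1: (-9)·x + (18)·-1 = 0
Row 2: (-6)·x + (12)·-1 = 0
Solving gives x = -2.
Check: C·(-2, -1) = (-10, -5) = 5·(-2, -1).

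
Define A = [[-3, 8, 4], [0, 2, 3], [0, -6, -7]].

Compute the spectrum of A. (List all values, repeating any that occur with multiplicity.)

Set up det(tI - A) = 0.
Cofactor expansion gives p(t) = t^3 + 8t^2 + 19t + 12.
Since p(-1) = 0, t = -1 is a root.
Factor out (t + 1): p(t) = (t + 1)·(t^2 + 7t + 12).
The quadratic factors as (t + 4)·(t + 3).
Eigenvalues: -4, -3, -1.

-4, -3, -1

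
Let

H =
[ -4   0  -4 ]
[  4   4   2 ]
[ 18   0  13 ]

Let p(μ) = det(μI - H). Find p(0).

-80

p(0) = det(0·I − H) = det(−H) = (−1)^3·det(H).
det(H) = 80, so p(0) = -80.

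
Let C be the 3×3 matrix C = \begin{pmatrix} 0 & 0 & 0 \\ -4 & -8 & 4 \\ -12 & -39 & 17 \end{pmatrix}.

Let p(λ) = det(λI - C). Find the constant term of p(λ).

0

p(λ) = λ^3 - 9λ^2 + 20λ.
The constant term is 0.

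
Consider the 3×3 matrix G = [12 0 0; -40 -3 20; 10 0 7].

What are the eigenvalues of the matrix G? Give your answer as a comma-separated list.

Set up det(λI - G) = 0.
Cofactor expansion gives p(λ) = λ^3 - 16λ^2 + 27λ + 252.
Rational-root test: λ = -3 gives p(-3) = 0.
Dividing by (λ + 3) leaves λ^2 - 19λ + 84.
The quadratic factors as (λ - 7)·(λ - 12).
Eigenvalues: -3, 7, 12.

-3, 7, 12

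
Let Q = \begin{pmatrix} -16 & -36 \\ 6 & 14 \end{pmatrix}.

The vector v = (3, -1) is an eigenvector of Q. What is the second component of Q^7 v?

First find the eigenvalue: Qv = (-12, 4) = -4·(3, -1), so λ = -4.
Then Q^7 v = λ^7·v = (-4)^7·(3, -1) = -16384·(3, -1) = (-49152, 16384).

16384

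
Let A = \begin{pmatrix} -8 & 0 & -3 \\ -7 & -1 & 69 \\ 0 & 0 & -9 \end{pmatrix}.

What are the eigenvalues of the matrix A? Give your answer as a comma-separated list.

Set up det(lambda·I - A) = 0.
Expanding the 3×3 determinant: p(lambda) = lambda^3 + 18·lambda^2 + 89·lambda + 72.
Try lambda = -9: p(-9) = 0, so -9 is a root.
Factor out (lambda + 9): p(lambda) = (lambda + 9)·(lambda^2 + 9·lambda + 8).
The quadratic factors as (lambda + 8)·(lambda + 1).
Eigenvalues: -9, -8, -1.

-9, -8, -1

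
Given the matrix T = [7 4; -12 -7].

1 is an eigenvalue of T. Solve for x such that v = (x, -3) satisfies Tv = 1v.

2

We need (T - 1I)v = 0.
T - 1I = [[6, 4], [-12, -8]].
Row 1: (6)·x + (4)·-3 = 0
Row 2: (-12)·x + (-8)·-3 = 0
Solving gives x = 2.
Check: T·(2, -3) = (2, -3) = 1·(2, -3).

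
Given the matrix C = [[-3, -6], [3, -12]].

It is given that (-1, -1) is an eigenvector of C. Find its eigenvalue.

-9

Compute Cv: C·(-1, -1) = (9, 9).
Since Cv = λv, compare component 1: 9 = λ·-1, so λ = -9.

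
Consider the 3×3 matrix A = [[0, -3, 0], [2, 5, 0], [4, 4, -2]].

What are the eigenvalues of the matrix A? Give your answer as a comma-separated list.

-2, 2, 3

Compute the characteristic polynomial p(μ) = det(μI - A).
Expanding along the first row, p(μ) = μ^3 - 3μ^2 - 4μ + 12.
Since p(-2) = 0, μ = -2 is a root.
Factor out (μ + 2): p(μ) = (μ + 2)·(μ^2 - 5μ + 6).
The quadratic factors as (μ - 2)·(μ - 3).
Eigenvalues: -2, 2, 3.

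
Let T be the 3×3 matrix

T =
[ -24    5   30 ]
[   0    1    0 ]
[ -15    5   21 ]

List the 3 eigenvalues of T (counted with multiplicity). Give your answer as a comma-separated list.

-9, 1, 6

Compute the characteristic polynomial p(t) = det(tI - T).
Expanding along the first row, p(t) = t^3 + 2t^2 - 57t + 54.
Try t = -9: p(-9) = 0, so -9 is a root.
Dividing by (t + 9) leaves t^2 - 7t + 6.
The quadratic factors as (t - 1)·(t - 6).
Eigenvalues: -9, 1, 6.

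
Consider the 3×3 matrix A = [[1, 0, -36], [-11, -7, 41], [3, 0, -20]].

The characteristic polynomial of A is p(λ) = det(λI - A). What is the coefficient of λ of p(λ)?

221

p(λ) = λ^3 + 26λ^2 + 221λ + 616.
The coefficient of λ is 221.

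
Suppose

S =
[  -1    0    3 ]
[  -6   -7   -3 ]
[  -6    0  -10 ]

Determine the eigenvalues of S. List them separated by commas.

The characteristic polynomial is p(s) = det(sI - S).
Expanding along the first row, p(s) = s^3 + 18s^2 + 105s + 196.
Since p(-4) = 0, s = -4 is a root.
Factor out (s + 4): p(s) = (s + 4)·(s^2 + 14s + 49).
The quadratic factor is (s + 7)^2.
Eigenvalues: -7, -7, -4.

-7, -7, -4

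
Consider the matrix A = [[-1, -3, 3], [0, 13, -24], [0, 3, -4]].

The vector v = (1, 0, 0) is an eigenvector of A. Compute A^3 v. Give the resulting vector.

(-1, 0, 0)

First find the eigenvalue: Av = (-1, 0, 0) = -1·(1, 0, 0), so λ = -1.
Then A^3 v = λ^3·v = (-1)^3·(1, 0, 0) = -1·(1, 0, 0) = (-1, 0, 0).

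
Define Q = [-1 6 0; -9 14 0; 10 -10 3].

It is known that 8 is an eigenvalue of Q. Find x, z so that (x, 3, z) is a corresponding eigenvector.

We need (Q - 8I)v = 0.
Q - 8I = [[-9, 6, 0], [-9, 6, 0], [10, -10, -5]].
Row 1: (-9)·x + (6)·3 + (0)·z = 0
Row 2: (-9)·x + (6)·3 + (0)·z = 0
Row 3: (10)·x + (-10)·3 + (-5)·z = 0
Solving gives x = 2, z = -2.
Check: Q·(2, 3, -2) = (16, 24, -16) = 8·(2, 3, -2).

2, -2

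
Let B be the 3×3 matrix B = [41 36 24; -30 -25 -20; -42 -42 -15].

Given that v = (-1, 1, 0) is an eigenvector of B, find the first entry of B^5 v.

-3125

First find the eigenvalue: Bv = (-5, 5, 0) = 5·(-1, 1, 0), so λ = 5.
Then B^5 v = λ^5·v = 5^5·(-1, 1, 0) = 3125·(-1, 1, 0) = (-3125, 3125, 0).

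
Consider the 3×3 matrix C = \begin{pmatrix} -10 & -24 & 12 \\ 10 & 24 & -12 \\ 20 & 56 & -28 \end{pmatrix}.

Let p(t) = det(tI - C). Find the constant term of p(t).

p(t) = t^3 + 14t^2 + 40t.
The constant term is 0.

0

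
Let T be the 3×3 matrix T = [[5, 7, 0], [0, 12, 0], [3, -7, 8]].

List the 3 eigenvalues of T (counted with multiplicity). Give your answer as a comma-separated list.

Compute the characteristic polynomial p(s) = det(sI - T).
Expanding the 3×3 determinant: p(s) = s^3 - 25s^2 + 196s - 480.
Since p(5) = 0, s = 5 is a root.
Factor out (s - 5): p(s) = (s - 5)·(s^2 - 20s + 96).
The quadratic factors as (s - 8)·(s - 12).
Eigenvalues: 5, 8, 12.

5, 8, 12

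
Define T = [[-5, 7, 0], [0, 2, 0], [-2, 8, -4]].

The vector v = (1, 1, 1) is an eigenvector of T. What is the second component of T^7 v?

128

First find the eigenvalue: Tv = (2, 2, 2) = 2·(1, 1, 1), so λ = 2.
Then T^7 v = λ^7·v = 2^7·(1, 1, 1) = 128·(1, 1, 1) = (128, 128, 128).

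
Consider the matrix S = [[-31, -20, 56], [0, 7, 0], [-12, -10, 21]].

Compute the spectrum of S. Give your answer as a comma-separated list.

-7, -3, 7

Set up det(λI - S) = 0.
Expanding along the first row, p(λ) = λ^3 + 3λ^2 - 49λ - 147.
Since p(7) = 0, λ = 7 is a root.
Dividing by (λ - 7) leaves λ^2 + 10λ + 21.
The quadratic factors as (λ + 7)·(λ + 3).
Eigenvalues: -7, -3, 7.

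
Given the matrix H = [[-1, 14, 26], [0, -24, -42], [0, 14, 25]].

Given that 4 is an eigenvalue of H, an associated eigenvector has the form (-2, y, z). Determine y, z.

3, -2

We need (H - 4I)v = 0.
H - 4I = [[-5, 14, 26], [0, -28, -42], [0, 14, 21]].
Row 1: (-5)·-2 + (14)·y + (26)·z = 0
Row 2: (0)·-2 + (-28)·y + (-42)·z = 0
Row 3: (0)·-2 + (14)·y + (21)·z = 0
Solving gives y = 3, z = -2.
Check: H·(-2, 3, -2) = (-8, 12, -8) = 4·(-2, 3, -2).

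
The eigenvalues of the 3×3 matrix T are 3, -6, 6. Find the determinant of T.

-108

det(T) is the product of the eigenvalues: (3) · (-6) · (6) = -108.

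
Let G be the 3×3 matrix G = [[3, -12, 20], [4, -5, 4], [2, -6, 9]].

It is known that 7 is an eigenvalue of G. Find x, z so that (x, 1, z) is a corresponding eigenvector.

2, 1

We need (G - 7I)v = 0.
G - 7I = [[-4, -12, 20], [4, -12, 4], [2, -6, 2]].
Row 1: (-4)·x + (-12)·1 + (20)·z = 0
Row 2: (4)·x + (-12)·1 + (4)·z = 0
Row 3: (2)·x + (-6)·1 + (2)·z = 0
Solving gives x = 2, z = 1.
Check: G·(2, 1, 1) = (14, 7, 7) = 7·(2, 1, 1).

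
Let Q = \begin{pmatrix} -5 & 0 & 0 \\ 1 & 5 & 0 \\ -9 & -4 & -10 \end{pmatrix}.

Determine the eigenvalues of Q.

Q is lower triangular, so its eigenvalues are the diagonal entries.
Diagonal: -5, 5, -10.

-10, -5, 5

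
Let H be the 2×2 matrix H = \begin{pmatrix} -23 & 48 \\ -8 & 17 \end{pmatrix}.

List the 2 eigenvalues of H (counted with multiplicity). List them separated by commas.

-7, 1

det(H - λI) = (-23 - λ)(17 - λ) - (48)·(-8) = λ^2 + 6λ - 7.
This factors as (λ + 7)·(λ - 1) = 0.
Eigenvalues: -7, 1.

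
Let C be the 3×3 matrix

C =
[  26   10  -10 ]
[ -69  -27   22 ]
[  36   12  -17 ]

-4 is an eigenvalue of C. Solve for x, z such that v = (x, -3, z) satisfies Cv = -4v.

We need (C + 4I)v = 0.
C + 4I = [[30, 10, -10], [-69, -23, 22], [36, 12, -13]].
Row 1: (30)·x + (10)·-3 + (-10)·z = 0
Row 2: (-69)·x + (-23)·-3 + (22)·z = 0
Row 3: (36)·x + (12)·-3 + (-13)·z = 0
Solving gives x = 1, z = 0.
Check: C·(1, -3, 0) = (-4, 12, 0) = -4·(1, -3, 0).

1, 0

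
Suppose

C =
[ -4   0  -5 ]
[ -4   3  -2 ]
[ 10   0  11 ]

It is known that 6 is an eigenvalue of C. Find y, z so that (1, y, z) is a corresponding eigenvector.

0, -2

We need (C - 6I)v = 0.
C - 6I = [[-10, 0, -5], [-4, -3, -2], [10, 0, 5]].
Row 1: (-10)·1 + (0)·y + (-5)·z = 0
Row 2: (-4)·1 + (-3)·y + (-2)·z = 0
Row 3: (10)·1 + (0)·y + (5)·z = 0
Solving gives y = 0, z = -2.
Check: C·(1, 0, -2) = (6, 0, -12) = 6·(1, 0, -2).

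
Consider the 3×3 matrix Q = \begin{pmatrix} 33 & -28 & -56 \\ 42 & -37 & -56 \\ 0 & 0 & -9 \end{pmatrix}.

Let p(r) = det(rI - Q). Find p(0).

-405

p(0) = det(0·I − Q) = det(−Q) = (−1)^3·det(Q).
det(Q) = 405, so p(0) = -405.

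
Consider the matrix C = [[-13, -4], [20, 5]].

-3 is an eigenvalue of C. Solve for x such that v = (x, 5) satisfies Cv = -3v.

-2

We need (C + 3I)v = 0.
C + 3I = [[-10, -4], [20, 8]].
Row 1: (-10)·x + (-4)·5 = 0
Row 2: (20)·x + (8)·5 = 0
Solving gives x = -2.
Check: C·(-2, 5) = (6, -15) = -3·(-2, 5).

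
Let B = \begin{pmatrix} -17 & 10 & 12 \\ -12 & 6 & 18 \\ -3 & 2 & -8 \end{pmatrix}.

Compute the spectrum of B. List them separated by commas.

Set up det(λI - B) = 0.
Expanding the 3×3 determinant: p(λ) = λ^3 + 19λ^2 + 106λ + 144.
Since p(-2) = 0, λ = -2 is a root.
Factor out (λ + 2): p(λ) = (λ + 2)·(λ^2 + 17λ + 72).
The quadratic factors as (λ + 9)·(λ + 8).
Eigenvalues: -9, -8, -2.

-9, -8, -2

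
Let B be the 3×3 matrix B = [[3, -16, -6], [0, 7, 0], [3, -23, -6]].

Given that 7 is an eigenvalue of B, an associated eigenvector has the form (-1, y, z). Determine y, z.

1, -2

We need (B - 7I)v = 0.
B - 7I = [[-4, -16, -6], [0, 0, 0], [3, -23, -13]].
Row 1: (-4)·-1 + (-16)·y + (-6)·z = 0
Row 2: (0)·-1 + (0)·y + (0)·z = 0
Row 3: (3)·-1 + (-23)·y + (-13)·z = 0
Solving gives y = 1, z = -2.
Check: B·(-1, 1, -2) = (-7, 7, -14) = 7·(-1, 1, -2).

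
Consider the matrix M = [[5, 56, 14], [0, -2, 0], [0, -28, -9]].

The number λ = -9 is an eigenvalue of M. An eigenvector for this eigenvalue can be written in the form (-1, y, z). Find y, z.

We need (M + 9I)v = 0.
M + 9I = [[14, 56, 14], [0, 7, 0], [0, -28, 0]].
Row 1: (14)·-1 + (56)·y + (14)·z = 0
Row 2: (0)·-1 + (7)·y + (0)·z = 0
Row 3: (0)·-1 + (-28)·y + (0)·z = 0
Solving gives y = 0, z = 1.
Check: M·(-1, 0, 1) = (9, 0, -9) = -9·(-1, 0, 1).

0, 1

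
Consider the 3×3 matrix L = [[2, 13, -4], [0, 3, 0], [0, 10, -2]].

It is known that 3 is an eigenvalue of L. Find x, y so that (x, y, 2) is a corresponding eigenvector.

5, 1

We need (L - 3I)v = 0.
L - 3I = [[-1, 13, -4], [0, 0, 0], [0, 10, -5]].
Row 1: (-1)·x + (13)·y + (-4)·2 = 0
Row 2: (0)·x + (0)·y + (0)·2 = 0
Row 3: (0)·x + (10)·y + (-5)·2 = 0
Solving gives x = 5, y = 1.
Check: L·(5, 1, 2) = (15, 3, 6) = 3·(5, 1, 2).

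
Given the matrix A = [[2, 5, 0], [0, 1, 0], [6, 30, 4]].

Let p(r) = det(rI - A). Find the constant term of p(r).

p(r) = r^3 - 7r^2 + 14r - 8.
The constant term is -8.

-8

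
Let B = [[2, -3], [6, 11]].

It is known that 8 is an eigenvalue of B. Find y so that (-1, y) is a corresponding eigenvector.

2

We need (B - 8I)v = 0.
B - 8I = [[-6, -3], [6, 3]].
Row 1: (-6)·-1 + (-3)·y = 0
Row 2: (6)·-1 + (3)·y = 0
Solving gives y = 2.
Check: B·(-1, 2) = (-8, 16) = 8·(-1, 2).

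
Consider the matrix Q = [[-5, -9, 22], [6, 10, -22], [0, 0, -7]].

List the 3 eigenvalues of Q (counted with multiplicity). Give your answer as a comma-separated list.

Compute the characteristic polynomial p(lambda) = det(lambda·I - Q).
Expanding the 3×3 determinant: p(lambda) = lambda^3 + 2·lambda^2 - 31·lambda + 28.
Since p(-7) = 0, lambda = -7 is a root.
Dividing by (lambda + 7) leaves lambda^2 - 5·lambda + 4.
The quadratic factors as (lambda - 1)·(lambda - 4).
Eigenvalues: -7, 1, 4.

-7, 1, 4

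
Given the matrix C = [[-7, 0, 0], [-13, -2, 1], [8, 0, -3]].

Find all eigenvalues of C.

The characteristic polynomial is p(s) = det(sI - C).
Expanding the 3×3 determinant: p(s) = s^3 + 12s^2 + 41s + 42.
Rational-root test: s = -3 gives p(-3) = 0.
Dividing by (s + 3) leaves s^2 + 9s + 14.
The quadratic factors as (s + 7)·(s + 2).
Eigenvalues: -7, -3, -2.

-7, -3, -2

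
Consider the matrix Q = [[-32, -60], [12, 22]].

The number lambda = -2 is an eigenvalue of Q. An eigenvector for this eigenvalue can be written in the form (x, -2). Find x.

We need (Q + 2I)v = 0.
Q + 2I = [[-30, -60], [12, 24]].
Row 1: (-30)·x + (-60)·-2 = 0
Row 2: (12)·x + (24)·-2 = 0
Solving gives x = 4.
Check: Q·(4, -2) = (-8, 4) = -2·(4, -2).

4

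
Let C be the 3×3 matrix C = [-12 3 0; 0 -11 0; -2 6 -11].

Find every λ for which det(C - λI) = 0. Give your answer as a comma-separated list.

-12, -11, -11

Set up det(tI - C) = 0.
Expanding along the first row, p(t) = t^3 + 34t^2 + 385t + 1452.
Since p(-12) = 0, t = -12 is a root.
Dividing by (t + 12) leaves t^2 + 22t + 121.
The quadratic factor is (t + 11)^2.
Eigenvalues: -12, -11, -11.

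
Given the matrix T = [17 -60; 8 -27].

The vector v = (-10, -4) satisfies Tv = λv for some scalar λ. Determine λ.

Compute Tv: T·(-10, -4) = (70, 28).
Since Tv = λv, compare component 1: 70 = λ·-10, so λ = -7.

-7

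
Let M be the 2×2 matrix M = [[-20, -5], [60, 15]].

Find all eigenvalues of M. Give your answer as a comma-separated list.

det(M - λI) = (-20 - λ)(15 - λ) - (-5)·(60) = λ^2 + 5λ.
This factors as (λ + 5)·λ = 0.
Eigenvalues: -5, 0.

-5, 0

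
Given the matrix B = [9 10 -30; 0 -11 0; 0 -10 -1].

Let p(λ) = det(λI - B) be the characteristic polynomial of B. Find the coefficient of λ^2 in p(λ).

3

The coefficient of λ^2 of det(λI - B) is −trace(B).
trace(B) = (9) + (-11) + (-1) = -3, so the coefficient is 3.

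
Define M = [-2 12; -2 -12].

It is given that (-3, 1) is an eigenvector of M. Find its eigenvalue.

Compute Mv: M·(-3, 1) = (18, -6).
Since Mv = λv, compare component 1: 18 = λ·-3, so λ = -6.

-6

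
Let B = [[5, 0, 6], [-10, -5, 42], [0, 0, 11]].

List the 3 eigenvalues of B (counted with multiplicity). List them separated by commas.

Set up det(λI - B) = 0.
Expanding along the first row, p(λ) = λ^3 - 11λ^2 - 25λ + 275.
Try λ = -5: p(-5) = 0, so -5 is a root.
Dividing by (λ + 5) leaves λ^2 - 16λ + 55.
The quadratic factors as (λ - 5)·(λ - 11).
Eigenvalues: -5, 5, 11.

-5, 5, 11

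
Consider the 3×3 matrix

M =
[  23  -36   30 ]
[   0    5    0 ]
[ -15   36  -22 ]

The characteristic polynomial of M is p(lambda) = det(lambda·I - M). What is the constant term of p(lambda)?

280

p(lambda) = lambda^3 - 6·lambda^2 - 51·lambda + 280.
The constant term is 280.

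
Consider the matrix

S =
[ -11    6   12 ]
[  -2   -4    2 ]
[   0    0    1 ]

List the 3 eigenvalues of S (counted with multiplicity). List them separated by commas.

Compute the characteristic polynomial p(λ) = det(λI - S).
Expanding along the first row, p(λ) = λ^3 + 14λ^2 + 41λ - 56.
Rational-root test: λ = -7 gives p(-7) = 0.
Factor out (λ + 7): p(λ) = (λ + 7)·(λ^2 + 7λ - 8).
The quadratic factors as (λ + 8)·(λ - 1).
Eigenvalues: -8, -7, 1.

-8, -7, 1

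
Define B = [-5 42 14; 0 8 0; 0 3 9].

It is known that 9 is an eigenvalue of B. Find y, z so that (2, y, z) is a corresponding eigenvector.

We need (B - 9I)v = 0.
B - 9I = [[-14, 42, 14], [0, -1, 0], [0, 3, 0]].
Row 1: (-14)·2 + (42)·y + (14)·z = 0
Row 2: (0)·2 + (-1)·y + (0)·z = 0
Row 3: (0)·2 + (3)·y + (0)·z = 0
Solving gives y = 0, z = 2.
Check: B·(2, 0, 2) = (18, 0, 18) = 9·(2, 0, 2).

0, 2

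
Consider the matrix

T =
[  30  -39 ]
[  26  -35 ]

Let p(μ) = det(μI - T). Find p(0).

-36

p(0) = det(0·I − T) = det(−T) = (−1)^2·det(T).
det(T) = -36, so p(0) = -36.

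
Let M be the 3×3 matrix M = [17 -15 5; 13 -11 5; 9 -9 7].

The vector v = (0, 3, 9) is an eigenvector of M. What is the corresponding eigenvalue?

4

Compute Mv: M·(0, 3, 9) = (0, 12, 36).
Since Mv = λv, compare component 2: 12 = λ·3, so λ = 4.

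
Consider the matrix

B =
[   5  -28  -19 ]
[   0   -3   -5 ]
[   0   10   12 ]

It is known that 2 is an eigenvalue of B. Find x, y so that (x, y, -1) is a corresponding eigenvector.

3, 1

We need (B - 2I)v = 0.
B - 2I = [[3, -28, -19], [0, -5, -5], [0, 10, 10]].
Row 1: (3)·x + (-28)·y + (-19)·-1 = 0
Row 2: (0)·x + (-5)·y + (-5)·-1 = 0
Row 3: (0)·x + (10)·y + (10)·-1 = 0
Solving gives x = 3, y = 1.
Check: B·(3, 1, -1) = (6, 2, -2) = 2·(3, 1, -1).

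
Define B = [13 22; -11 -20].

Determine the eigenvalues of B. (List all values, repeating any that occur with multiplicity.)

det(B - λI) = (13 - λ)(-20 - λ) - (22)·(-11) = λ^2 + 7λ - 18.
This factors as (λ + 9)·(λ - 2) = 0.
Eigenvalues: -9, 2.

-9, 2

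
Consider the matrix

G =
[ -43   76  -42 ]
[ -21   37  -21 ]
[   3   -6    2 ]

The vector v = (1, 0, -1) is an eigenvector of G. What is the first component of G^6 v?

First find the eigenvalue: Gv = (-1, 0, 1) = -1·(1, 0, -1), so λ = -1.
Then G^6 v = λ^6·v = (-1)^6·(1, 0, -1) = 1·(1, 0, -1) = (1, 0, -1).

1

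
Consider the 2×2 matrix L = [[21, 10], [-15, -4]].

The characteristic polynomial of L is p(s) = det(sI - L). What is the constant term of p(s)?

p(s) = s^2 - 17s + 66.
The constant term is 66.

66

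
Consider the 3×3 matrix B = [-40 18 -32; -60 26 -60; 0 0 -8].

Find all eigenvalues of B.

Set up det(tI - B) = 0.
Expanding along the first row, p(t) = t^3 + 22t^2 + 152t + 320.
Rational-root test: t = -4 gives p(-4) = 0.
Dividing by (t + 4) leaves t^2 + 18t + 80.
The quadratic factors as (t + 10)·(t + 8).
Eigenvalues: -10, -8, -4.

-10, -8, -4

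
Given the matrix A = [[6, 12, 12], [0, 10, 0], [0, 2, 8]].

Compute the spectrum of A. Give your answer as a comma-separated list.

6, 8, 10

The characteristic polynomial is p(λ) = det(λI - A).
Expanding the 3×3 determinant: p(λ) = λ^3 - 24λ^2 + 188λ - 480.
Rational-root test: λ = 6 gives p(6) = 0.
Factor out (λ - 6): p(λ) = (λ - 6)·(λ^2 - 18λ + 80).
The quadratic factors as (λ - 8)·(λ - 10).
Eigenvalues: 6, 8, 10.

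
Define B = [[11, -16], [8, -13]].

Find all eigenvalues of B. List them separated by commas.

det(B - lambda·I) = (11 - lambda)(-13 - lambda) - (-16)·(8) = lambda^2 + 2·lambda - 15.
This factors as (lambda + 5)·(lambda - 3) = 0.
Eigenvalues: -5, 3.

-5, 3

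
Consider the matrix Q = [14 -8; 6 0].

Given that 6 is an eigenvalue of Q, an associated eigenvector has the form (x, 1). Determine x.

1

We need (Q - 6I)v = 0.
Q - 6I = [[8, -8], [6, -6]].
Row 1: (8)·x + (-8)·1 = 0
Row 2: (6)·x + (-6)·1 = 0
Solving gives x = 1.
Check: Q·(1, 1) = (6, 6) = 6·(1, 1).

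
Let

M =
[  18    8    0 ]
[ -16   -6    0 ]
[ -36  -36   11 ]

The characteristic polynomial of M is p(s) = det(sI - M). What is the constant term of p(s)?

-220

p(s) = s^3 - 23s^2 + 152s - 220.
The constant term is -220.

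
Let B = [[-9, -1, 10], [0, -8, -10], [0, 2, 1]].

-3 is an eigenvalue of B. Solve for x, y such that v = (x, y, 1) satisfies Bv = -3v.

2, -2

We need (B + 3I)v = 0.
B + 3I = [[-6, -1, 10], [0, -5, -10], [0, 2, 4]].
Row 1: (-6)·x + (-1)·y + (10)·1 = 0
Row 2: (0)·x + (-5)·y + (-10)·1 = 0
Row 3: (0)·x + (2)·y + (4)·1 = 0
Solving gives x = 2, y = -2.
Check: B·(2, -2, 1) = (-6, 6, -3) = -3·(2, -2, 1).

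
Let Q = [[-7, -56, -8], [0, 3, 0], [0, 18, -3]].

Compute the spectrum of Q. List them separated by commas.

-7, -3, 3

The characteristic polynomial is p(lambda) = det(lambda·I - Q).
Expanding along the first row, p(lambda) = lambda^3 + 7·lambda^2 - 9·lambda - 63.
Since p(3) = 0, lambda = 3 is a root.
Factor out (lambda - 3): p(lambda) = (lambda - 3)·(lambda^2 + 10·lambda + 21).
The quadratic factors as (lambda + 7)·(lambda + 3).
Eigenvalues: -7, -3, 3.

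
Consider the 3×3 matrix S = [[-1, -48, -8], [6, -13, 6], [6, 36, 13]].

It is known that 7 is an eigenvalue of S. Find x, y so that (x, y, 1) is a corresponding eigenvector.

We need (S - 7I)v = 0.
S - 7I = [[-8, -48, -8], [6, -20, 6], [6, 36, 6]].
Row 1: (-8)·x + (-48)·y + (-8)·1 = 0
Row 2: (6)·x + (-20)·y + (6)·1 = 0
Row 3: (6)·x + (36)·y + (6)·1 = 0
Solving gives x = -1, y = 0.
Check: S·(-1, 0, 1) = (-7, 0, 7) = 7·(-1, 0, 1).

-1, 0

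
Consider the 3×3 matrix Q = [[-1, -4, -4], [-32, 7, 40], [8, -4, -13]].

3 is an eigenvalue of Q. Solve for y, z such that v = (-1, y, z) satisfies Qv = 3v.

2, -1

We need (Q - 3I)v = 0.
Q - 3I = [[-4, -4, -4], [-32, 4, 40], [8, -4, -16]].
Row 1: (-4)·-1 + (-4)·y + (-4)·z = 0
Row 2: (-32)·-1 + (4)·y + (40)·z = 0
Row 3: (8)·-1 + (-4)·y + (-16)·z = 0
Solving gives y = 2, z = -1.
Check: Q·(-1, 2, -1) = (-3, 6, -3) = 3·(-1, 2, -1).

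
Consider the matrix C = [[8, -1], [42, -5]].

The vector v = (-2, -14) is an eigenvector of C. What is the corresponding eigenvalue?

Compute Cv: C·(-2, -14) = (-2, -14).
Since Cv = λv, compare component 1: -2 = λ·-2, so λ = 1.

1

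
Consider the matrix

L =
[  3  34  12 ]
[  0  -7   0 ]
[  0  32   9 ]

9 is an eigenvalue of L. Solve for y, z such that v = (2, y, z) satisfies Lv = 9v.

We need (L - 9I)v = 0.
L - 9I = [[-6, 34, 12], [0, -16, 0], [0, 32, 0]].
Row 1: (-6)·2 + (34)·y + (12)·z = 0
Row 2: (0)·2 + (-16)·y + (0)·z = 0
Row 3: (0)·2 + (32)·y + (0)·z = 0
Solving gives y = 0, z = 1.
Check: L·(2, 0, 1) = (18, 0, 9) = 9·(2, 0, 1).

0, 1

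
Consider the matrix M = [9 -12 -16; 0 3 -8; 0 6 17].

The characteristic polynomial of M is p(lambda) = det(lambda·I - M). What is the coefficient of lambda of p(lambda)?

p(lambda) = lambda^3 - 29·lambda^2 + 279·lambda - 891.
The coefficient of lambda is 279.

279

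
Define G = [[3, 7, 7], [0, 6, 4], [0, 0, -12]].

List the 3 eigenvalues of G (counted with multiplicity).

-12, 3, 6

G is upper triangular, so its eigenvalues are the diagonal entries.
Diagonal: 3, 6, -12.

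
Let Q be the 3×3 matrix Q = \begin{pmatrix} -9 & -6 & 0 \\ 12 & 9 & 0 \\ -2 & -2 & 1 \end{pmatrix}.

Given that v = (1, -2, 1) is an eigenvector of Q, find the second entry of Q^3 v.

-54

First find the eigenvalue: Qv = (3, -6, 3) = 3·(1, -2, 1), so λ = 3.
Then Q^3 v = λ^3·v = 3^3·(1, -2, 1) = 27·(1, -2, 1) = (27, -54, 27).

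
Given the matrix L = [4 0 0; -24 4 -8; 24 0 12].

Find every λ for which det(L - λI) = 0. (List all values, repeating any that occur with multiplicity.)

4, 4, 12

Compute the characteristic polynomial p(r) = det(rI - L).
Expanding the 3×3 determinant: p(r) = r^3 - 20r^2 + 112r - 192.
Since p(4) = 0, r = 4 is a root.
Factor out (r - 4): p(r) = (r - 4)·(r^2 - 16r + 48).
The quadratic factors as (r - 4)·(r - 12).
Eigenvalues: 4, 4, 12.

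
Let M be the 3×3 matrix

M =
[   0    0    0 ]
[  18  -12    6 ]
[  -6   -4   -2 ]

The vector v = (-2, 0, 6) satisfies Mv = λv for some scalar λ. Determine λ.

0

Compute Mv: M·(-2, 0, 6) = (0, 0, 0).
Since Mv = λv, compare component 1: 0 = λ·-2, so λ = 0.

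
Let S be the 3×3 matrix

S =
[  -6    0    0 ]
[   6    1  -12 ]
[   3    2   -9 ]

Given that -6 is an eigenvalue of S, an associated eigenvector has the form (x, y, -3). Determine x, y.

We need (S + 6I)v = 0.
S + 6I = [[0, 0, 0], [6, 7, -12], [3, 2, -3]].
Row 1: (0)·x + (0)·y + (0)·-3 = 0
Row 2: (6)·x + (7)·y + (-12)·-3 = 0
Row 3: (3)·x + (2)·y + (-3)·-3 = 0
Solving gives x = 1, y = -6.
Check: S·(1, -6, -3) = (-6, 36, 18) = -6·(1, -6, -3).

1, -6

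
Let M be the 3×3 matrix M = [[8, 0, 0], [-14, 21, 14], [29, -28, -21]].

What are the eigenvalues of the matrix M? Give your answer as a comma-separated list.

The characteristic polynomial is p(μ) = det(μI - M).
Cofactor expansion gives p(μ) = μ^3 - 8μ^2 - 49μ + 392.
Rational-root test: μ = -7 gives p(-7) = 0.
Factor out (μ + 7): p(μ) = (μ + 7)·(μ^2 - 15μ + 56).
The quadratic factors as (μ - 7)·(μ - 8).
Eigenvalues: -7, 7, 8.

-7, 7, 8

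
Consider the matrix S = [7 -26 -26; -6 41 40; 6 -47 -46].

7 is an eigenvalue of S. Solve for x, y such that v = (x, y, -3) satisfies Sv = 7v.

-3, 3

We need (S - 7I)v = 0.
S - 7I = [[0, -26, -26], [-6, 34, 40], [6, -47, -53]].
Row 1: (0)·x + (-26)·y + (-26)·-3 = 0
Row 2: (-6)·x + (34)·y + (40)·-3 = 0
Row 3: (6)·x + (-47)·y + (-53)·-3 = 0
Solving gives x = -3, y = 3.
Check: S·(-3, 3, -3) = (-21, 21, -21) = 7·(-3, 3, -3).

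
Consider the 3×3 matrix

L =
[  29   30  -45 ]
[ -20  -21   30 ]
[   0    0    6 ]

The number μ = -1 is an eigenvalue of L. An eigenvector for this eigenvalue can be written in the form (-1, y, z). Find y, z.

We need (L + 1I)v = 0.
L + 1I = [[30, 30, -45], [-20, -20, 30], [0, 0, 7]].
Row 1: (30)·-1 + (30)·y + (-45)·z = 0
Row 2: (-20)·-1 + (-20)·y + (30)·z = 0
Row 3: (0)·-1 + (0)·y + (7)·z = 0
Solving gives y = 1, z = 0.
Check: L·(-1, 1, 0) = (1, -1, 0) = -1·(-1, 1, 0).

1, 0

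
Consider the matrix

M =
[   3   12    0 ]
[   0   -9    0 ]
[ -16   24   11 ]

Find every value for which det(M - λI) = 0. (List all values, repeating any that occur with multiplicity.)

The characteristic polynomial is p(s) = det(sI - M).
Expanding the 3×3 determinant: p(s) = s^3 - 5s^2 - 93s + 297.
Since p(3) = 0, s = 3 is a root.
Dividing by (s - 3) leaves s^2 - 2s - 99.
The quadratic factors as (s + 9)·(s - 11).
Eigenvalues: -9, 3, 11.

-9, 3, 11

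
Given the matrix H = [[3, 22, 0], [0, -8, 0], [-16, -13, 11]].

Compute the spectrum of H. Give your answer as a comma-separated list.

-8, 3, 11

Compute the characteristic polynomial p(s) = det(sI - H).
Expanding along the first row, p(s) = s^3 - 6s^2 - 79s + 264.
Since p(3) = 0, s = 3 is a root.
Factor out (s - 3): p(s) = (s - 3)·(s^2 - 3s - 88).
The quadratic factors as (s + 8)·(s - 11).
Eigenvalues: -8, 3, 11.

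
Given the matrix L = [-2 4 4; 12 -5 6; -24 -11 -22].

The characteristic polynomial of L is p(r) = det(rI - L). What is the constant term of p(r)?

880

p(r) = r^3 + 29r^2 + 278r + 880.
The constant term is 880.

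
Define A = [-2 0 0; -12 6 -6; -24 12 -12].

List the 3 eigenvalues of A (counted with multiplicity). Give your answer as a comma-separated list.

The characteristic polynomial is p(λ) = det(λI - A).
Expanding the 3×3 determinant: p(λ) = λ^3 + 8λ^2 + 12λ.
Rational-root test: λ = -2 gives p(-2) = 0.
Factor out (λ + 2): p(λ) = (λ + 2)·(λ^2 + 6λ).
The quadratic factors as (λ + 6)·λ.
Eigenvalues: -6, -2, 0.

-6, -2, 0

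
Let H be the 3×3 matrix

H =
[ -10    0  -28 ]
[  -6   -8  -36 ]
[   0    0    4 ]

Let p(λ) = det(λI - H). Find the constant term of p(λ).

-320

p(λ) = λ^3 + 14λ^2 + 8λ - 320.
The constant term is -320.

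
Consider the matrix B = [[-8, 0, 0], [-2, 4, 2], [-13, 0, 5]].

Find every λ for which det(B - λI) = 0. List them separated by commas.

Set up det(λI - B) = 0.
Cofactor expansion gives p(λ) = λ^3 - λ^2 - 52λ + 160.
Try λ = 4: p(4) = 0, so 4 is a root.
Dividing by (λ - 4) leaves λ^2 + 3λ - 40.
The quadratic factors as (λ + 8)·(λ - 5).
Eigenvalues: -8, 4, 5.

-8, 4, 5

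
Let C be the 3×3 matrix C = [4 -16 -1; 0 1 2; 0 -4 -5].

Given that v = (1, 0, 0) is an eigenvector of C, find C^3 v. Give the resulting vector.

First find the eigenvalue: Cv = (4, 0, 0) = 4·(1, 0, 0), so λ = 4.
Then C^3 v = λ^3·v = 4^3·(1, 0, 0) = 64·(1, 0, 0) = (64, 0, 0).

(64, 0, 0)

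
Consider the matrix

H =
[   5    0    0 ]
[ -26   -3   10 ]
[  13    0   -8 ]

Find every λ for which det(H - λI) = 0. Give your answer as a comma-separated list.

Set up det(λI - H) = 0.
Cofactor expansion gives p(λ) = λ^3 + 6λ^2 - 31λ - 120.
Rational-root test: λ = 5 gives p(5) = 0.
Factor out (λ - 5): p(λ) = (λ - 5)·(λ^2 + 11λ + 24).
The quadratic factors as (λ + 8)·(λ + 3).
Eigenvalues: -8, -3, 5.

-8, -3, 5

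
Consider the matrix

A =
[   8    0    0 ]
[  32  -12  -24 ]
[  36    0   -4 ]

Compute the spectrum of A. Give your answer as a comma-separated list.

-12, -4, 8

The characteristic polynomial is p(μ) = det(μI - A).
Cofactor expansion gives p(μ) = μ^3 + 8μ^2 - 80μ - 384.
Try μ = -4: p(-4) = 0, so -4 is a root.
Factor out (μ + 4): p(μ) = (μ + 4)·(μ^2 + 4μ - 96).
The quadratic factors as (μ + 12)·(μ - 8).
Eigenvalues: -12, -4, 8.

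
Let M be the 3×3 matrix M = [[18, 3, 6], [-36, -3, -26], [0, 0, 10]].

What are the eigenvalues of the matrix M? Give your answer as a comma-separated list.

Compute the characteristic polynomial p(s) = det(sI - M).
Cofactor expansion gives p(s) = s^3 - 25s^2 + 204s - 540.
Try s = 6: p(6) = 0, so 6 is a root.
Dividing by (s - 6) leaves s^2 - 19s + 90.
The quadratic factors as (s - 9)·(s - 10).
Eigenvalues: 6, 9, 10.

6, 9, 10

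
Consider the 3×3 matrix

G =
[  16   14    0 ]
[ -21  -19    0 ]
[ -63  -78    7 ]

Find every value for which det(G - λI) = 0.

-5, 2, 7

Set up det(λI - G) = 0.
Expanding along the first row, p(λ) = λ^3 - 4λ^2 - 31λ + 70.
Since p(7) = 0, λ = 7 is a root.
Dividing by (λ - 7) leaves λ^2 + 3λ - 10.
The quadratic factors as (λ + 5)·(λ - 2).
Eigenvalues: -5, 2, 7.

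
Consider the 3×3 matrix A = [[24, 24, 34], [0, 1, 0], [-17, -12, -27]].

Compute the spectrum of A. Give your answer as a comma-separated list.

-10, 1, 7

Compute the characteristic polynomial p(λ) = det(λI - A).
Expanding along the first row, p(λ) = λ^3 + 2λ^2 - 73λ + 70.
Since p(1) = 0, λ = 1 is a root.
Factor out (λ - 1): p(λ) = (λ - 1)·(λ^2 + 3λ - 70).
The quadratic factors as (λ + 10)·(λ - 7).
Eigenvalues: -10, 1, 7.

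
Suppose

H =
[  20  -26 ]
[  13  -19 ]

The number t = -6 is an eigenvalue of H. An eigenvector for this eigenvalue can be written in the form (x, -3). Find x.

We need (H + 6I)v = 0.
H + 6I = [[26, -26], [13, -13]].
Row 1: (26)·x + (-26)·-3 = 0
Row 2: (13)·x + (-13)·-3 = 0
Solving gives x = -3.
Check: H·(-3, -3) = (18, 18) = -6·(-3, -3).

-3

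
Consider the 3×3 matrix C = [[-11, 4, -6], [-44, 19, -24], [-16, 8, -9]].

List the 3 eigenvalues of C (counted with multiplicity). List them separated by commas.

The characteristic polynomial is p(μ) = det(μI - C).
Cofactor expansion gives p(μ) = μ^3 + μ^2 - 9μ - 9.
Try μ = -3: p(-3) = 0, so -3 is a root.
Factor out (μ + 3): p(μ) = (μ + 3)·(μ^2 - 2μ - 3).
The quadratic factors as (μ + 1)·(μ - 3).
Eigenvalues: -3, -1, 3.

-3, -1, 3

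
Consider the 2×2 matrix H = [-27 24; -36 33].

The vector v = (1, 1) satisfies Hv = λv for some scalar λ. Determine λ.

-3

Compute Hv: H·(1, 1) = (-3, -3).
Since Hv = λv, compare component 1: -3 = λ·1, so λ = -3.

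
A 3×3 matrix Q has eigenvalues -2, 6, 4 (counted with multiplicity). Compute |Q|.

det(Q) is the product of the eigenvalues: (-2) · (6) · (4) = -48.

-48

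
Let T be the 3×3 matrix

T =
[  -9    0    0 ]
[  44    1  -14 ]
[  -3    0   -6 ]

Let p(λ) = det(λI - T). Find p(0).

-54

p(0) = det(0·I − T) = det(−T) = (−1)^3·det(T).
det(T) = 54, so p(0) = -54.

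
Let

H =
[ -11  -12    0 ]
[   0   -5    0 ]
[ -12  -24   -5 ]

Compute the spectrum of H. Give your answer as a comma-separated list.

-11, -5, -5

Compute the characteristic polynomial p(λ) = det(λI - H).
Expanding along the first row, p(λ) = λ^3 + 21λ^2 + 135λ + 275.
Rational-root test: λ = -5 gives p(-5) = 0.
Dividing by (λ + 5) leaves λ^2 + 16λ + 55.
The quadratic factors as (λ + 11)·(λ + 5).
Eigenvalues: -11, -5, -5.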